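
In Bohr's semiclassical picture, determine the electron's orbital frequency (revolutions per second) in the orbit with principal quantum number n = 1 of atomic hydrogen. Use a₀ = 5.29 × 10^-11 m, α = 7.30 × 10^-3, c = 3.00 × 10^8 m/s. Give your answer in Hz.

6.59 × 10^15 Hz

r = n²a₀/Z = 5.29 × 10^-11 m, v = Zαc/n = 2.19 × 10^6 m/s
f = v/(2πr) = 6.59 × 10^15 Hz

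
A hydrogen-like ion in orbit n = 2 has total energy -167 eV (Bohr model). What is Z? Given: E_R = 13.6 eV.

E_n = −E_R Z²/n² ⇒ Z² = −E_n n²/E_R = 167 × 2² / 13.6 ≈ 49.12
Z = 7

7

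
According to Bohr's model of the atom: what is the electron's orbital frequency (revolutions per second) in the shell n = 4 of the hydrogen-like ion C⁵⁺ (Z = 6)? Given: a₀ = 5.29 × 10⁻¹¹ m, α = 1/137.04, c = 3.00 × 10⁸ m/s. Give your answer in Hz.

3.70 × 10¹⁵ Hz

r = n²a₀/Z = 1.41 × 10⁻¹⁰ m, v = Zαc/n = 3.28 × 10⁶ m/s
f = v/(2πr) = 3.70 × 10¹⁵ Hz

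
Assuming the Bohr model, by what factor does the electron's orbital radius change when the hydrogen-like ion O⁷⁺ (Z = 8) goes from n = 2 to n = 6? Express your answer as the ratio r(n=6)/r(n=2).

9

r ∝ Z^-1 · n^2; with Z fixed, r ∝ n^2.
r(n=6)/r(n=2) = (6/2)^2 = 9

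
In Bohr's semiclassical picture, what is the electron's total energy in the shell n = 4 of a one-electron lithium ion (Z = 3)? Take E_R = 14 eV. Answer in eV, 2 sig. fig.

-7.9 eV

E_n = −E_R·Z²/n² = −14 × 3²/4² = -7.9 eV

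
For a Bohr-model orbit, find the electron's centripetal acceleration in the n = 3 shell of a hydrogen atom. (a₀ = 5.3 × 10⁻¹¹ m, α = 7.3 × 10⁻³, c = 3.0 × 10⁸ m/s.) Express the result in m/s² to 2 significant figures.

r = n²a₀/Z = 4.8 × 10⁻¹⁰ m, v = Zαc/n = 7.3 × 10⁵ m/s
a = v²/r = (7.3 × 10⁵)² / 4.8 × 10⁻¹⁰ = 1.1 × 10²¹ m/s²

1.1 × 10²¹ m/s²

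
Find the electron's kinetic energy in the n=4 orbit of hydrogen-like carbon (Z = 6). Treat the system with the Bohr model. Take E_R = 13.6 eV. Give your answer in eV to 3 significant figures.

30.6 eV

For a Coulomb orbit the virial theorem gives K = −E_n.
E_n = −E_R·Z²/n², so K = E_R·Z²/n² = 13.6 × 6²/4² = 30.6 eV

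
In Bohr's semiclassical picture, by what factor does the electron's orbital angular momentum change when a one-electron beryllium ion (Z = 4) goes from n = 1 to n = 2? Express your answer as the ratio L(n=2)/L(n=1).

2

L = nℏ depends only on n, so L ∝ n.
L(n=2)/L(n=1) = (2/1)^1 = 2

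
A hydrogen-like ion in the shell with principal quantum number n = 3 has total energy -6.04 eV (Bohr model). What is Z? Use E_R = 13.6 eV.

2

E_n = −E_R Z²/n² ⇒ Z² = −E_n n²/E_R = 6.04 × 3² / 13.6 ≈ 4.00
Z = 2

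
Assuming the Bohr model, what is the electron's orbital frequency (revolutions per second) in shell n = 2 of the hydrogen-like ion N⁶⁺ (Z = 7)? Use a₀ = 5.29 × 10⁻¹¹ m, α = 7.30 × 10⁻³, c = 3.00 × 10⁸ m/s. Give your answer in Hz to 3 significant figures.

r = n²a₀/Z = 3.02 × 10⁻¹¹ m, v = Zαc/n = 7.67 × 10⁶ m/s
f = v/(2πr) = 4.04 × 10¹⁶ Hz

4.04 × 10¹⁶ Hz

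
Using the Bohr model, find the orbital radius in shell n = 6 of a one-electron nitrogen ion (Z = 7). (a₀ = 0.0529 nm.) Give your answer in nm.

0.272 nm

r_n = n²a₀/Z = 6² × 0.0529 / 7
    = 36 × 0.0529 / 7 = 0.272 nm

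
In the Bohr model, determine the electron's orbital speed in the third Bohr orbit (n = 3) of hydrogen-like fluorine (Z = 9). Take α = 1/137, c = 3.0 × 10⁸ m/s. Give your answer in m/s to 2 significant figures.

v_n = Zαc/n = 9 × 0.0073 × 3.0 × 10⁸ / 3
    = 6.6 × 10⁶ m/s

6.6 × 10⁶ m/s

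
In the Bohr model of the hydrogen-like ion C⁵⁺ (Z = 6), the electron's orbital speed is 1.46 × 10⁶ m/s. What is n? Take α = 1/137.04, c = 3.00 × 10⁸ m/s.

v_n = Zαc/n ⇒ n = Zαc/v = 6 × 0.00730 × 3.00 × 10⁸ / 1.46 × 10⁶ ≈ 9.00
n = 9

9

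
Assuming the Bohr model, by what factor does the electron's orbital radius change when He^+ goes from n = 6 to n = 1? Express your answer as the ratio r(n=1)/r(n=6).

1/36

r ∝ Z^-1 · n^2; with Z fixed, r ∝ n^2.
r(n=1)/r(n=6) = (1/6)^2 = 1/36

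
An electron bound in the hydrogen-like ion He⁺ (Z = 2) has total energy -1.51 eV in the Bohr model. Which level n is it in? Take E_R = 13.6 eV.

E_n = −E_R Z²/n² ⇒ n² = E_R Z²/(−E_n) = 13.6 × 2² / 1.51 ≈ 36.03
n = 6

6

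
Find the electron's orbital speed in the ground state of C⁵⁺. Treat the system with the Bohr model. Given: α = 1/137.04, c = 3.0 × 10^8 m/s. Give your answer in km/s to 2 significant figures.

v_n = Zαc/n = 6 × 0.0073 × 3.0 × 10^8 / 1
    = 1.3 × 10^4 km/s

1.3 × 10^4 km/s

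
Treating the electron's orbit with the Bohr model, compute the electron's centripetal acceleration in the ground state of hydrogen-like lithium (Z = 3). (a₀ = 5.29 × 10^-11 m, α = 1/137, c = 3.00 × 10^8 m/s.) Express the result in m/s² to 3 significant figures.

2.45 × 10^24 m/s²

r = n²a₀/Z = 1.76 × 10^-11 m, v = Zαc/n = 6.57 × 10^6 m/s
a = v²/r = (6.57 × 10^6)² / 1.76 × 10^-11 = 2.45 × 10^24 m/s²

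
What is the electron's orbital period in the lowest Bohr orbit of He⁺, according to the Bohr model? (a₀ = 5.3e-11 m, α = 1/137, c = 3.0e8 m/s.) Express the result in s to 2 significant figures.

3.8e-17 s

r = n²a₀/Z = 1²·5.3e-11/2 = 2.6e-11 m
v = Zαc/n = 2·0.0073·3.0e8/1 = 4.4e6 m/s
T = 2πr/v = 3.8e-17 s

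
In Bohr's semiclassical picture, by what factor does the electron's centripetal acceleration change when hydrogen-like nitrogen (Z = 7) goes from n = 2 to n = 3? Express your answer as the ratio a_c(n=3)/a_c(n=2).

16/81

a_c ∝ Z^3 · n^-4; with Z fixed, a_c ∝ n^-4.
a_c(n=3)/a_c(n=2) = (3/2)^-4 = 16/81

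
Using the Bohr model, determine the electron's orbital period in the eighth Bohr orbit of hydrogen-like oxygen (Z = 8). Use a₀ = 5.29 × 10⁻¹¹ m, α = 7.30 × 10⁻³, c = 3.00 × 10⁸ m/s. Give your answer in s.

r = n²a₀/Z = 8²·5.29 × 10⁻¹¹/8 = 4.23 × 10⁻¹⁰ m
v = Zαc/n = 8·0.00730·3.00 × 10⁸/8 = 2.19 × 10⁶ m/s
T = 2πr/v = 1.21 × 10⁻¹⁵ s

1.21 × 10⁻¹⁵ s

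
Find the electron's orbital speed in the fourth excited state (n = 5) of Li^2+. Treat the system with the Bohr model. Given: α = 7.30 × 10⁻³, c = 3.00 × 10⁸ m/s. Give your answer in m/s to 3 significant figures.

v_n = Zαc/n = 3 × 0.00730 × 3.00 × 10⁸ / 5
    = 1.31 × 10⁶ m/s

1.31 × 10⁶ m/s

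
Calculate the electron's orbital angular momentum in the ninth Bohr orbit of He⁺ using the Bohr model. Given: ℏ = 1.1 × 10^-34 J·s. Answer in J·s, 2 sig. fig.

L_n = nℏ = 9 × 1.1 × 10^-34 = 9.9 × 10^-34 J·s

9.9 × 10^-34 J·s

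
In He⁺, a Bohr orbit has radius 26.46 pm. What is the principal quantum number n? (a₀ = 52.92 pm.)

r_n = n²a₀/Z ⇒ n² = rZ/a₀ = 26.46 × 2 / 52.92 ≈ 1.00
n = 1

1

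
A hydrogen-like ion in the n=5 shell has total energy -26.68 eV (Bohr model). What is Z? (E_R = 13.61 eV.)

E_n = −E_R Z²/n² ⇒ Z² = −E_n n²/E_R = 26.68 × 5² / 13.61 ≈ 49.01
Z = 7

7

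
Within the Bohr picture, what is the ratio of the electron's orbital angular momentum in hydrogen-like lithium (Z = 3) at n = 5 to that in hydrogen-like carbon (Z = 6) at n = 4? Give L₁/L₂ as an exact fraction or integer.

L = nℏ is independent of Z.
L₁/L₂ = n₁/n₂ = 5/4 = 5/4

5/4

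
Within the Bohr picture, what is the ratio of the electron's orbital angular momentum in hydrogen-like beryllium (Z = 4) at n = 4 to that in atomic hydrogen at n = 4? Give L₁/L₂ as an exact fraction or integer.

L = nℏ is independent of Z.
L₁/L₂ = n₁/n₂ = 4/4 = 1

1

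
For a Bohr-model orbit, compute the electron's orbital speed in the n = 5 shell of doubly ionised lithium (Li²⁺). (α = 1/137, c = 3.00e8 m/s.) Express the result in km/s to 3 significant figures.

1310 km/s

v_n = Zαc/n = 3 × 0.00730 × 3.00e8 / 5
    = 1310 km/s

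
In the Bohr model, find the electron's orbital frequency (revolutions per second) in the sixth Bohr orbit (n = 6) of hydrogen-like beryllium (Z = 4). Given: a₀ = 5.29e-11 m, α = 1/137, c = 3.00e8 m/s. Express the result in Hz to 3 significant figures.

r = n²a₀/Z = 4.76e-10 m, v = Zαc/n = 1.46e6 m/s
f = v/(2πr) = 4.88e14 Hz

4.88e14 Hz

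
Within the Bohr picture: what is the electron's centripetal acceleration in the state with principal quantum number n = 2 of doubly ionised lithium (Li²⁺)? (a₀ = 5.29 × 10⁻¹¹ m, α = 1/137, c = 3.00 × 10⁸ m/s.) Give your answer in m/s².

1.53 × 10²³ m/s²

r = n²a₀/Z = 7.05 × 10⁻¹¹ m, v = Zαc/n = 3.28 × 10⁶ m/s
a = v²/r = (3.28 × 10⁶)² / 7.05 × 10⁻¹¹ = 1.53 × 10²³ m/s²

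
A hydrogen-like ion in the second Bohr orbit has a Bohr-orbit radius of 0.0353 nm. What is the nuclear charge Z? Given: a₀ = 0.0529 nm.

6

r_n = n²a₀/Z ⇒ Z = n²a₀/r = 2² × 0.0529 / 0.0353 ≈ 5.99
Z = 6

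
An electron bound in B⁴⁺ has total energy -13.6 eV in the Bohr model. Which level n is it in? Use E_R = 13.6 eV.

E_n = −E_R Z²/n² ⇒ n² = E_R Z²/(−E_n) = 13.6 × 5² / 13.6 ≈ 25.00
n = 5

5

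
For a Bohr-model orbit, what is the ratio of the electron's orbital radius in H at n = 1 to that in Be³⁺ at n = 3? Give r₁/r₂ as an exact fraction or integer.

4/9

r ∝ Z^-1 · n^2
r₁/r₂ = (1/4)^-1 · (1/3)^2 = 4/9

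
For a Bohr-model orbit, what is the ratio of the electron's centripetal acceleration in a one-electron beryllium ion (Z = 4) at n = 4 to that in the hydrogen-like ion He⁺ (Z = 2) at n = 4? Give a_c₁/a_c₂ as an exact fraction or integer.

a_c ∝ Z^3 · n^-4
a_c₁/a_c₂ = (4/2)^3 · (4/4)^-4 = 8

8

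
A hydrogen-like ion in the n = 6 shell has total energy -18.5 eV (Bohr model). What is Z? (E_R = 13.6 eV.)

E_n = −E_R Z²/n² ⇒ Z² = −E_n n²/E_R = 18.5 × 6² / 13.6 ≈ 48.97
Z = 7

7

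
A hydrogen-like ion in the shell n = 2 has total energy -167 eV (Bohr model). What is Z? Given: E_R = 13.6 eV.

7

E_n = −E_R Z²/n² ⇒ Z² = −E_n n²/E_R = 167 × 2² / 13.6 ≈ 49.12
Z = 7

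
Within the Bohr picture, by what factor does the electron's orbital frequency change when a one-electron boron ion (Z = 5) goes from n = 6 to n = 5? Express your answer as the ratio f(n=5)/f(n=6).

216/125

f ∝ Z^2 · n^-3; with Z fixed, f ∝ n^-3.
f(n=5)/f(n=6) = (5/6)^-3 = 216/125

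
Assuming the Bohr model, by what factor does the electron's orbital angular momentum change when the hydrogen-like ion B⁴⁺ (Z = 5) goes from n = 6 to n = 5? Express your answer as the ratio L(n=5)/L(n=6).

L = nℏ depends only on n, so L ∝ n.
L(n=5)/L(n=6) = (5/6)^1 = 5/6

5/6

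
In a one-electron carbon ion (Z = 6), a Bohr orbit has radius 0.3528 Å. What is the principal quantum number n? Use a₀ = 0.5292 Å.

r_n = n²a₀/Z ⇒ n² = rZ/a₀ = 0.3528 × 6 / 0.5292 ≈ 4.00
n = 2

2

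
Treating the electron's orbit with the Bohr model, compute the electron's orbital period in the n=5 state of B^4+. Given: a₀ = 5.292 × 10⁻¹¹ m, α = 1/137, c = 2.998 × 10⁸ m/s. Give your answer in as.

759.7 as

r = n²a₀/Z = 5²·5.292 × 10⁻¹¹/5 = 2.646 × 10⁻¹⁰ m
v = Zαc/n = 5·0.007299·2.998 × 10⁸/5 = 2.188 × 10⁶ m/s
T = 2πr/v = 7.597 × 10⁻¹⁶ s = 759.7 as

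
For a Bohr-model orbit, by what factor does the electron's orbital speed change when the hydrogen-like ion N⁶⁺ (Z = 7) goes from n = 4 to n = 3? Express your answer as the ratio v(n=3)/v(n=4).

v ∝ Z^1 · n^-1; with Z fixed, v ∝ n^-1.
v(n=3)/v(n=4) = (3/4)^-1 = 4/3

4/3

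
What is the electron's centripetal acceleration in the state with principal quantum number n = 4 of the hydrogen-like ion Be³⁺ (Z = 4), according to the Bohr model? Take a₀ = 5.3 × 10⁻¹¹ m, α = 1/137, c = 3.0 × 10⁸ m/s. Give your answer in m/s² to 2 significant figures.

r = n²a₀/Z = 2.1 × 10⁻¹⁰ m, v = Zαc/n = 2.2 × 10⁶ m/s
a = v²/r = (2.2 × 10⁶)² / 2.1 × 10⁻¹⁰ = 2.3 × 10²² m/s²

2.3 × 10²² m/s²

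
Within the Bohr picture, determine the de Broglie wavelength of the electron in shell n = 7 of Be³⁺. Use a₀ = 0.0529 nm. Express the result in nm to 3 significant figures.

0.582 nm

The Bohr quantisation condition is nλ = 2πr_n.
r_n = n²a₀/Z = 0.648 nm
λ = 2πr_n/n = 2π·0.648/7 = 0.582 nm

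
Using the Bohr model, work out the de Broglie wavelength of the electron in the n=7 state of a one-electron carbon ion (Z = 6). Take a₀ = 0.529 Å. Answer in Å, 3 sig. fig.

3.88 Å

The Bohr quantisation condition is nλ = 2πr_n.
r_n = n²a₀/Z = 4.32 Å
λ = 2πr_n/n = 2π·4.32/7 = 3.88 Å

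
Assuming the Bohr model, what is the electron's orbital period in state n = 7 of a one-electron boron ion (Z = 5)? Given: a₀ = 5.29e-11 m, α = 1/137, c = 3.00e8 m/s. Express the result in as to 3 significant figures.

r = n²a₀/Z = 7²·5.29e-11/5 = 5.18e-10 m
v = Zαc/n = 5·0.00730·3.00e8/7 = 1.56e6 m/s
T = 2πr/v = 2.08e-15 s = 2080 as

2080 as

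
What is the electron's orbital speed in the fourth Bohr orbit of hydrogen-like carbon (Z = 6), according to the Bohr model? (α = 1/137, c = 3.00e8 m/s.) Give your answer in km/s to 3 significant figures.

3280 km/s

v_n = Zαc/n = 6 × 0.00730 × 3.00e8 / 4
    = 3280 km/s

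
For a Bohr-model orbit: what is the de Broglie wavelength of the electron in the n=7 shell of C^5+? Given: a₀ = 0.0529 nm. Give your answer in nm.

The Bohr quantisation condition is nλ = 2πr_n.
r_n = n²a₀/Z = 0.432 nm
λ = 2πr_n/n = 2π·0.432/7 = 0.388 nm

0.388 nm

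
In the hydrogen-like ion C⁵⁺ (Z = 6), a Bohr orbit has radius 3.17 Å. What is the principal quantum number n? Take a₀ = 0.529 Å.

r_n = n²a₀/Z ⇒ n² = rZ/a₀ = 3.17 × 6 / 0.529 ≈ 35.95
n = 6

6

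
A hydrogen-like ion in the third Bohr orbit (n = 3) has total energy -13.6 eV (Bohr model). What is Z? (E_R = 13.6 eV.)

E_n = −E_R Z²/n² ⇒ Z² = −E_n n²/E_R = 13.6 × 3² / 13.6 ≈ 9.00
Z = 3

3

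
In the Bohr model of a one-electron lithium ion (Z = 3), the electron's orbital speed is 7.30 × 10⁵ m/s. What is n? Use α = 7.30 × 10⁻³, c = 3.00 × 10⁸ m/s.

9

v_n = Zαc/n ⇒ n = Zαc/v = 3 × 0.00730 × 3.00 × 10⁸ / 7.30 × 10⁵ ≈ 9.00
n = 9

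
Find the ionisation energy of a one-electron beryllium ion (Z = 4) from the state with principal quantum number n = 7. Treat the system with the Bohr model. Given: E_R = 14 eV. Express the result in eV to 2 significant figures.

E_n = −E_R·Z²/n² = −14 × 4²/7² eV = -4.6 eV
Ionisation energy = −E_n = 4.6 eV

4.6 eV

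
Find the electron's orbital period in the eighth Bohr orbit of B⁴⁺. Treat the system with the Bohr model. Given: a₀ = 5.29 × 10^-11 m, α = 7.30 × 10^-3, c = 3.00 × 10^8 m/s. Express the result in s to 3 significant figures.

r = n²a₀/Z = 8²·5.29 × 10^-11/5 = 6.77 × 10^-10 m
v = Zαc/n = 5·0.00730·3.00 × 10^8/8 = 1.37 × 10^6 m/s
T = 2πr/v = 3.11 × 10^-15 s

3.11 × 10^-15 s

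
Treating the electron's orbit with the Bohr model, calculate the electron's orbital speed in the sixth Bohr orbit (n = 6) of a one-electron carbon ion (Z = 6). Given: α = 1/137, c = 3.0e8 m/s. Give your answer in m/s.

v_n = Zαc/n = 6 × 0.0073 × 3.0e8 / 6
    = 2.2e6 m/s

2.2e6 m/s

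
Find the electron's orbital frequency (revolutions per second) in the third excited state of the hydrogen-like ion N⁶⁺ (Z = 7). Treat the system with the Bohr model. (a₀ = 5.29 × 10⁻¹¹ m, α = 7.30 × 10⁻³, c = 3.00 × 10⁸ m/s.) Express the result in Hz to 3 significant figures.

r = n²a₀/Z = 1.21 × 10⁻¹⁰ m, v = Zαc/n = 3.83 × 10⁶ m/s
f = v/(2πr) = 5.04 × 10¹⁵ Hz

5.04 × 10¹⁵ Hz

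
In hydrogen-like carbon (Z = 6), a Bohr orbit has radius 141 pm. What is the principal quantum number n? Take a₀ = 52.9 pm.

4

r_n = n²a₀/Z ⇒ n² = rZ/a₀ = 141 × 6 / 52.9 ≈ 15.99
n = 4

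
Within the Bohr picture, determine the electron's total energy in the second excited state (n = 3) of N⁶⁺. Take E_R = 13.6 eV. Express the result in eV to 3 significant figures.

-74.0 eV

E_n = −E_R·Z²/n² = −13.6 × 7²/3² = -74.0 eV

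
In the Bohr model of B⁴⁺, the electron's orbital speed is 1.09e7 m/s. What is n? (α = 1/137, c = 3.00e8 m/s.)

v_n = Zαc/n ⇒ n = Zαc/v = 5 × 0.00730 × 3.00e8 / 1.09e7 ≈ 1.00
n = 1

1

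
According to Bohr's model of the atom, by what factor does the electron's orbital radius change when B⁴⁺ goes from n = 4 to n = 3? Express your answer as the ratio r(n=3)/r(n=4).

9/16

r ∝ Z^-1 · n^2; with Z fixed, r ∝ n^2.
r(n=3)/r(n=4) = (3/4)^2 = 9/16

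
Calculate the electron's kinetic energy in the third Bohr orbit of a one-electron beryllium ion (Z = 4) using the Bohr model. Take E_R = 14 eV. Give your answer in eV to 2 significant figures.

For a Coulomb orbit the virial theorem gives K = −E_n.
E_n = −E_R·Z²/n², so K = E_R·Z²/n² = 14 × 4²/3² = 25 eV

25 eV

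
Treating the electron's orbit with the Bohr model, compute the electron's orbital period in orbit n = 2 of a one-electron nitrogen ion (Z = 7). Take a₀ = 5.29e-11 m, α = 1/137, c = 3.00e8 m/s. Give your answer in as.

24.8 as

r = n²a₀/Z = 2²·5.29e-11/7 = 3.02e-11 m
v = Zαc/n = 7·0.00730·3.00e8/2 = 7.66e6 m/s
T = 2πr/v = 2.48e-17 s = 24.8 as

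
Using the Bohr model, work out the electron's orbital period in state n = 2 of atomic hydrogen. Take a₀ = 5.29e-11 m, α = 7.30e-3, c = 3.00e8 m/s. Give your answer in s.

1.21e-15 s

r = n²a₀/Z = 2²·5.29e-11/1 = 2.12e-10 m
v = Zαc/n = 1·0.00730·3.00e8/2 = 1.09e6 m/s
T = 2πr/v = 1.21e-15 s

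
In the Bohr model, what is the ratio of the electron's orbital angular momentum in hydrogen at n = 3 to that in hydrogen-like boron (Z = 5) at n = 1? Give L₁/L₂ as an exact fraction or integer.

3

L = nℏ is independent of Z.
L₁/L₂ = n₁/n₂ = 3/1 = 3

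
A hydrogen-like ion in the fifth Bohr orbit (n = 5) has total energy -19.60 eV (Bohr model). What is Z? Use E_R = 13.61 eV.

E_n = −E_R Z²/n² ⇒ Z² = −E_n n²/E_R = 19.60 × 5² / 13.61 ≈ 36.00
Z = 6

6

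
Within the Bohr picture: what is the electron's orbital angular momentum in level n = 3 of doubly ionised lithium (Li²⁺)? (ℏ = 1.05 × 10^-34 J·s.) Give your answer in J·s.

L_n = nℏ = 3 × 1.05 × 10^-34 = 3.15 × 10^-34 J·s

3.15 × 10^-34 J·s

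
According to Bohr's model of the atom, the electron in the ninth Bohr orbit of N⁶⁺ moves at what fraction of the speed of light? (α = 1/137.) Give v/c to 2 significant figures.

v_n = Zαc/n, so v/c = Zα/n = 7 × 0.0073 / 9 = 0.0057

0.0057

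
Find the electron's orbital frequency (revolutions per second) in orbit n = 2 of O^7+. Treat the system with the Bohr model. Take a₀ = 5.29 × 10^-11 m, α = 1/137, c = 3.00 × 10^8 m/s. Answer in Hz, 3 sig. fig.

5.27 × 10^16 Hz

r = n²a₀/Z = 2.65 × 10^-11 m, v = Zαc/n = 8.76 × 10^6 m/s
f = v/(2πr) = 5.27 × 10^16 Hz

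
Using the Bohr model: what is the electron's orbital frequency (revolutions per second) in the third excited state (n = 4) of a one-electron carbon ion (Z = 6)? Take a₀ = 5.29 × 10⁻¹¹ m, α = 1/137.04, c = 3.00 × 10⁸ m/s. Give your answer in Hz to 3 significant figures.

r = n²a₀/Z = 1.41 × 10⁻¹⁰ m, v = Zαc/n = 3.28 × 10⁶ m/s
f = v/(2πr) = 3.70 × 10¹⁵ Hz

3.70 × 10¹⁵ Hz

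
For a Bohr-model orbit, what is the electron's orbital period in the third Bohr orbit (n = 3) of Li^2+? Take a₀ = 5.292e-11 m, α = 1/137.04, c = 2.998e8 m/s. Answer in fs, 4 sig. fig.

0.4560 fs

r = n²a₀/Z = 3²·5.292e-11/3 = 1.588e-10 m
v = Zαc/n = 3·0.007297·2.998e8/3 = 2.188e6 m/s
T = 2πr/v = 4.560e-16 s = 0.4560 fs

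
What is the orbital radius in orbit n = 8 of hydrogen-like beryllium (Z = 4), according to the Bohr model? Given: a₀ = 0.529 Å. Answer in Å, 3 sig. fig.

8.46 Å

r_n = n²a₀/Z = 8² × 0.529 / 4
    = 64 × 0.529 / 4 = 8.46 Å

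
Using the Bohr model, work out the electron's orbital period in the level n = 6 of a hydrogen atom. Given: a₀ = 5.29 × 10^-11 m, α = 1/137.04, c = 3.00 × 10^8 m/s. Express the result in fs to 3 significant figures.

r = n²a₀/Z = 6²·5.29 × 10^-11/1 = 1.90 × 10^-9 m
v = Zαc/n = 1·0.00730·3.00 × 10^8/6 = 3.65 × 10^5 m/s
T = 2πr/v = 3.28 × 10^-14 s = 32.8 fs

32.8 fs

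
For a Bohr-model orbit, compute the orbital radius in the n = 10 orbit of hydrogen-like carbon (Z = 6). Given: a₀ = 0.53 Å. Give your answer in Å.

8.8 Å

r_n = n²a₀/Z = 10² × 0.53 / 6
    = 100 × 0.53 / 6 = 8.8 Å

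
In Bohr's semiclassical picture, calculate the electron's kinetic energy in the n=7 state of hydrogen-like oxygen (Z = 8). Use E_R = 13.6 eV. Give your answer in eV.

For a Coulomb orbit the virial theorem gives K = −E_n.
E_n = −E_R·Z²/n², so K = E_R·Z²/n² = 13.6 × 8²/7² = 17.8 eV

17.8 eV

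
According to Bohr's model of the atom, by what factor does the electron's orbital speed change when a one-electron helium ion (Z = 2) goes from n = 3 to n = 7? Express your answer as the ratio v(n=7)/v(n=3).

v ∝ Z^1 · n^-1; with Z fixed, v ∝ n^-1.
v(n=7)/v(n=3) = (7/3)^-1 = 3/7

3/7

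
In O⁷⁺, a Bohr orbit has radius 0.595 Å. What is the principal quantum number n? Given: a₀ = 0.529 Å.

r_n = n²a₀/Z ⇒ n² = rZ/a₀ = 0.595 × 8 / 0.529 ≈ 9.00
n = 3

3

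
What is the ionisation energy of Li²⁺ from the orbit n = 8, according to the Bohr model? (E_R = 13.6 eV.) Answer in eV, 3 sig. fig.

E_n = −E_R·Z²/n² = −13.6 × 3²/8² eV = -1.91 eV
Ionisation energy = −E_n = 1.91 eV

1.91 eV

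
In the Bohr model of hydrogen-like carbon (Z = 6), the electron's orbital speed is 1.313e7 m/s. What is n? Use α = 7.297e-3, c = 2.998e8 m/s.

1

v_n = Zαc/n ⇒ n = Zαc/v = 6 × 0.007297 × 2.998e8 / 1.313e7 ≈ 1.00
n = 1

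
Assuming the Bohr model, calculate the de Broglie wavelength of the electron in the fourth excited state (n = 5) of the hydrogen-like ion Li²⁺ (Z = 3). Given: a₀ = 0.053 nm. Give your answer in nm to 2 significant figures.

The Bohr quantisation condition is nλ = 2πr_n.
r_n = n²a₀/Z = 0.44 nm
λ = 2πr_n/n = 2π·0.44/5 = 0.56 nm

0.56 nm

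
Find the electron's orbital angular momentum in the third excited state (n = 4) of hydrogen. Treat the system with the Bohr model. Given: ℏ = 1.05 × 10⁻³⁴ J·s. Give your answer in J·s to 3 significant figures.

4.20 × 10⁻³⁴ J·s

L_n = nℏ = 4 × 1.05 × 10⁻³⁴ = 4.20 × 10⁻³⁴ J·s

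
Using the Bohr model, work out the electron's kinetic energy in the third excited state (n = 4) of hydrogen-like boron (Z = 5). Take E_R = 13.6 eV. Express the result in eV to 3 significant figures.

21.2 eV

For a Coulomb orbit the virial theorem gives K = −E_n.
E_n = −E_R·Z²/n², so K = E_R·Z²/n² = 13.6 × 5²/4² = 21.2 eV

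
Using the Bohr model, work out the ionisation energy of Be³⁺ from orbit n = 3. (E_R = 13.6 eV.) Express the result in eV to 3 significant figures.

E_n = −E_R·Z²/n² = −13.6 × 4²/3² eV = -24.2 eV
Ionisation energy = −E_n = 24.2 eV

24.2 eV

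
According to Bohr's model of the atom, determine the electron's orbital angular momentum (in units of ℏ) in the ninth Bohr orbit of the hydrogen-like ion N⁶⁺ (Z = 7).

L_n = nℏ, so L/ℏ = n = 9.

9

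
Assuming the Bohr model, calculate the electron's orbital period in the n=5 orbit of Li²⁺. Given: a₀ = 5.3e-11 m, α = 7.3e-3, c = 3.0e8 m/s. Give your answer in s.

2.1e-15 s

r = n²a₀/Z = 5²·5.3e-11/3 = 4.4e-10 m
v = Zαc/n = 3·0.0073·3.0e8/5 = 1.3e6 m/s
T = 2πr/v = 2.1e-15 s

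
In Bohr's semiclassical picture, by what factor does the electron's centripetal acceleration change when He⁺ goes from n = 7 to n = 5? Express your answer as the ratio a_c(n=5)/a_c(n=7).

2401/625

a_c ∝ Z^3 · n^-4; with Z fixed, a_c ∝ n^-4.
a_c(n=5)/a_c(n=7) = (5/7)^-4 = 2401/625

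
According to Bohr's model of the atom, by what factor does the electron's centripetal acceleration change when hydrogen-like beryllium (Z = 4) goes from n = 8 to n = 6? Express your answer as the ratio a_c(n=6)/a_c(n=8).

256/81

a_c ∝ Z^3 · n^-4; with Z fixed, a_c ∝ n^-4.
a_c(n=6)/a_c(n=8) = (6/8)^-4 = 256/81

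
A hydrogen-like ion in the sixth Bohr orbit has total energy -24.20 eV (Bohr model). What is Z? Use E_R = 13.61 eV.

8

E_n = −E_R Z²/n² ⇒ Z² = −E_n n²/E_R = 24.20 × 6² / 13.61 ≈ 64.01
Z = 8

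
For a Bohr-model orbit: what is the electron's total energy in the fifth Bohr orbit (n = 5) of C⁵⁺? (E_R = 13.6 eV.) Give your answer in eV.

-19.6 eV

E_n = −E_R·Z²/n² = −13.6 × 6²/5² = -19.6 eV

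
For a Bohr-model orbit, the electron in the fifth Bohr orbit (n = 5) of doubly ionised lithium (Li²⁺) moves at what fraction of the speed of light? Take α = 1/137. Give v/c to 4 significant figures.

0.004380

v_n = Zαc/n, so v/c = Zα/n = 3 × 0.007299 / 5 = 0.004380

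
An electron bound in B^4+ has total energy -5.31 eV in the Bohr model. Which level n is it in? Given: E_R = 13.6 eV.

E_n = −E_R Z²/n² ⇒ n² = E_R Z²/(−E_n) = 13.6 × 5² / 5.31 ≈ 64.03
n = 8

8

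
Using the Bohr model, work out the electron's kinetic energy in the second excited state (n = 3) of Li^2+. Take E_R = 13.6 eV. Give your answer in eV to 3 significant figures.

13.6 eV

For a Coulomb orbit the virial theorem gives K = −E_n.
E_n = −E_R·Z²/n², so K = E_R·Z²/n² = 13.6 × 3²/3² = 13.6 eV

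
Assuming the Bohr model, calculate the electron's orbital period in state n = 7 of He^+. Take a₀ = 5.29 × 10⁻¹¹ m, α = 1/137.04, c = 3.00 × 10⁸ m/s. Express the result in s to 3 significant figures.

r = n²a₀/Z = 7²·5.29 × 10⁻¹¹/2 = 1.30 × 10⁻⁹ m
v = Zαc/n = 2·0.00730·3.00 × 10⁸/7 = 6.25 × 10⁵ m/s
T = 2πr/v = 1.30 × 10⁻¹⁴ s

1.30 × 10⁻¹⁴ s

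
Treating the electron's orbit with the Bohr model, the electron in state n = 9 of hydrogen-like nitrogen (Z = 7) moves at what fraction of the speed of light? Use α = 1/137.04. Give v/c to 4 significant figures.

0.005676

v_n = Zαc/n, so v/c = Zα/n = 7 × 0.007297 / 9 = 0.005676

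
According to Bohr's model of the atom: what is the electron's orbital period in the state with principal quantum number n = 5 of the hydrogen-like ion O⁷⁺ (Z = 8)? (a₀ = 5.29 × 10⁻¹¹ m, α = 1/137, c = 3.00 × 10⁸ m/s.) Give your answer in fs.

r = n²a₀/Z = 5²·5.29 × 10⁻¹¹/8 = 1.65 × 10⁻¹⁰ m
v = Zαc/n = 8·0.00730·3.00 × 10⁸/5 = 3.50 × 10⁶ m/s
T = 2πr/v = 2.96 × 10⁻¹⁶ s = 0.296 fs

0.296 fs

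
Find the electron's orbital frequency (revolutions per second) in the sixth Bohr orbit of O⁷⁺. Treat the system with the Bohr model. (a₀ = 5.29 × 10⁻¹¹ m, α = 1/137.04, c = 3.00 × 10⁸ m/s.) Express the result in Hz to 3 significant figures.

1.95 × 10¹⁵ Hz

r = n²a₀/Z = 2.38 × 10⁻¹⁰ m, v = Zαc/n = 2.92 × 10⁶ m/s
f = v/(2πr) = 1.95 × 10¹⁵ Hz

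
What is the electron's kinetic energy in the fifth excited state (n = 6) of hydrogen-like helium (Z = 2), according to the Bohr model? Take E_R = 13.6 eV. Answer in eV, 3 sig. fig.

1.51 eV

For a Coulomb orbit the virial theorem gives K = −E_n.
E_n = −E_R·Z²/n², so K = E_R·Z²/n² = 13.6 × 2²/6² = 1.51 eV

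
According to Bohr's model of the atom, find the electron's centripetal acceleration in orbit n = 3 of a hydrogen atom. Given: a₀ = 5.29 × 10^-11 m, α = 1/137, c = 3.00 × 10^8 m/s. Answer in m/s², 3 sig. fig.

r = n²a₀/Z = 4.76 × 10^-10 m, v = Zαc/n = 7.30 × 10^5 m/s
a = v²/r = (7.30 × 10^5)² / 4.76 × 10^-10 = 1.12 × 10^21 m/s²

1.12 × 10^21 m/s²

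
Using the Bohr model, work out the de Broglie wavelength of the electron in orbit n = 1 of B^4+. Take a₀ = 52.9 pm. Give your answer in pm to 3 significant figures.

The Bohr quantisation condition is nλ = 2πr_n.
r_n = n²a₀/Z = 10.6 pm
λ = 2πr_n/n = 2π·10.6/1 = 66.5 pm

66.5 pm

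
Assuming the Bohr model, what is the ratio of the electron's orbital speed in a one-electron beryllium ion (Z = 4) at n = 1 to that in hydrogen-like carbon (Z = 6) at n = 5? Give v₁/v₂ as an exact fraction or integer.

10/3

v ∝ Z^1 · n^-1
v₁/v₂ = (4/6)^1 · (1/5)^-1 = 10/3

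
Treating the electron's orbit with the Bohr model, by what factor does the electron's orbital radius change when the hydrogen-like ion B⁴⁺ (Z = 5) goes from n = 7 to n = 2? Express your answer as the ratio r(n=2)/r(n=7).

4/49

r ∝ Z^-1 · n^2; with Z fixed, r ∝ n^2.
r(n=2)/r(n=7) = (2/7)^2 = 4/49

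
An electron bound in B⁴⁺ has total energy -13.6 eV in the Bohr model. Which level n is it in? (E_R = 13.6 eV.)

5

E_n = −E_R Z²/n² ⇒ n² = E_R Z²/(−E_n) = 13.6 × 5² / 13.6 ≈ 25.00
n = 5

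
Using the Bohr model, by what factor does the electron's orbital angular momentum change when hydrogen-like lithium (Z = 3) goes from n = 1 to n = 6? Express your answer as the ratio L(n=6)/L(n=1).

L = nℏ depends only on n, so L ∝ n.
L(n=6)/L(n=1) = (6/1)^1 = 6

6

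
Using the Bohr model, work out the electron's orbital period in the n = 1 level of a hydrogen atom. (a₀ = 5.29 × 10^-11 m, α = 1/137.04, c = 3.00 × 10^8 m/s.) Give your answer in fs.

r = n²a₀/Z = 1²·5.29 × 10^-11/1 = 5.29 × 10^-11 m
v = Zαc/n = 1·0.00730·3.00 × 10^8/1 = 2.19 × 10^6 m/s
T = 2πr/v = 1.52 × 10^-16 s = 0.152 fs

0.152 fs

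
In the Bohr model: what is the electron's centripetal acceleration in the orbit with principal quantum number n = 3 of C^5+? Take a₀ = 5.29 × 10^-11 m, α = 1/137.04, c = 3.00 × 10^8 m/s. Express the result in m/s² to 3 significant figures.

2.42 × 10^23 m/s²

r = n²a₀/Z = 7.94 × 10^-11 m, v = Zαc/n = 4.38 × 10^6 m/s
a = v²/r = (4.38 × 10^6)² / 7.94 × 10^-11 = 2.42 × 10^23 m/s²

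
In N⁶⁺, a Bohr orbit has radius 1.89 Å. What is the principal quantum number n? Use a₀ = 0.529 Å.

5

r_n = n²a₀/Z ⇒ n² = rZ/a₀ = 1.89 × 7 / 0.529 ≈ 25.01
n = 5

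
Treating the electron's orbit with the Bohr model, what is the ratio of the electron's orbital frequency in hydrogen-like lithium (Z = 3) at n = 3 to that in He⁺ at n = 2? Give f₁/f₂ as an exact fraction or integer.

2/3

f ∝ Z^2 · n^-3
f₁/f₂ = (3/2)^2 · (3/2)^-3 = 2/3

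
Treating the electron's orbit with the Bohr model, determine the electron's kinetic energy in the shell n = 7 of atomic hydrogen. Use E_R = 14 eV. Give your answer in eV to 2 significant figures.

For a Coulomb orbit the virial theorem gives K = −E_n.
E_n = −E_R·Z²/n², so K = E_R·Z²/n² = 14 × 1²/7² = 0.29 eV

0.29 eV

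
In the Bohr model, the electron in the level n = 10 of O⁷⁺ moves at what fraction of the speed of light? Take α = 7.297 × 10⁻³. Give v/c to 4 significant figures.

v_n = Zαc/n, so v/c = Zα/n = 8 × 0.007297 / 10 = 0.005838

0.005838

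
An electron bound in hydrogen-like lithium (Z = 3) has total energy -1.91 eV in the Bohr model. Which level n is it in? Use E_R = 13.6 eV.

E_n = −E_R Z²/n² ⇒ n² = E_R Z²/(−E_n) = 13.6 × 3² / 1.91 ≈ 64.08
n = 8

8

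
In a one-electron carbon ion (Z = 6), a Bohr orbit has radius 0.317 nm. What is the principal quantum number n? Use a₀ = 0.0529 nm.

r_n = n²a₀/Z ⇒ n² = rZ/a₀ = 0.317 × 6 / 0.0529 ≈ 35.95
n = 6

6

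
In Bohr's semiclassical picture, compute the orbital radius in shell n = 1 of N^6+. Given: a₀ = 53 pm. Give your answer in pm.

7.6 pm

r_n = n²a₀/Z = 1² × 53 / 7
    = 1 × 53 / 7 = 7.6 pm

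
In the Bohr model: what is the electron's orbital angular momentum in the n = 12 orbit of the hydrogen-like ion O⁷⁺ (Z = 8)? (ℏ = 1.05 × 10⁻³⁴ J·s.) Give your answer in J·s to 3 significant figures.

1.26 × 10⁻³³ J·s

L_n = nℏ = 12 × 1.05 × 10⁻³⁴ = 1.26 × 10⁻³³ J·s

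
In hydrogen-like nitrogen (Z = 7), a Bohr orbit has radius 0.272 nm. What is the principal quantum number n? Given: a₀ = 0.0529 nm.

r_n = n²a₀/Z ⇒ n² = rZ/a₀ = 0.272 × 7 / 0.0529 ≈ 35.99
n = 6

6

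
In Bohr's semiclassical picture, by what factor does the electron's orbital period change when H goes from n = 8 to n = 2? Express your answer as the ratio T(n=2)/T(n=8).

T ∝ Z^-2 · n^3; with Z fixed, T ∝ n^3.
T(n=2)/T(n=8) = (2/8)^3 = 1/64

1/64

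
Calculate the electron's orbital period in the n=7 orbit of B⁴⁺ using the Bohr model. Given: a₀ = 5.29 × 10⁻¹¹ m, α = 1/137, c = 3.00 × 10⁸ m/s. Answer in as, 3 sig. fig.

r = n²a₀/Z = 7²·5.29 × 10⁻¹¹/5 = 5.18 × 10⁻¹⁰ m
v = Zαc/n = 5·0.00730·3.00 × 10⁸/7 = 1.56 × 10⁶ m/s
T = 2πr/v = 2.08 × 10⁻¹⁵ s = 2080 as

2080 as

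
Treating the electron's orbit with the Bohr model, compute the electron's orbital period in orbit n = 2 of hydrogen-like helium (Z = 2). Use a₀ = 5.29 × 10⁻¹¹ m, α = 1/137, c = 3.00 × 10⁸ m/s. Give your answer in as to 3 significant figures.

304 as

r = n²a₀/Z = 2²·5.29 × 10⁻¹¹/2 = 1.06 × 10⁻¹⁰ m
v = Zαc/n = 2·0.00730·3.00 × 10⁸/2 = 2.19 × 10⁶ m/s
T = 2πr/v = 3.04 × 10⁻¹⁶ s = 304 as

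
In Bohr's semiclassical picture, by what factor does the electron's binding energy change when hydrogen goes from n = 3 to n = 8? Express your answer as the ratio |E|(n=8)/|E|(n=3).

9/64

|E| ∝ Z^2 · n^-2; with Z fixed, |E| ∝ n^-2.
|E|(n=8)/|E|(n=3) = (8/3)^-2 = 9/64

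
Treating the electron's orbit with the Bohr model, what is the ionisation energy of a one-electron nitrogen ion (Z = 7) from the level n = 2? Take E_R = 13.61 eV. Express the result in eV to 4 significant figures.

166.7 eV

E_n = −E_R·Z²/n² = −13.61 × 7²/2² eV = -166.7 eV
Ionisation energy = −E_n = 166.7 eV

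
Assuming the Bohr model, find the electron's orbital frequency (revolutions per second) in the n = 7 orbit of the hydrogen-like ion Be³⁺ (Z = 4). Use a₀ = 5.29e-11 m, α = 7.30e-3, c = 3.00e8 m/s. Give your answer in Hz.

3.07e14 Hz

r = n²a₀/Z = 6.48e-10 m, v = Zαc/n = 1.25e6 m/s
f = v/(2πr) = 3.07e14 Hz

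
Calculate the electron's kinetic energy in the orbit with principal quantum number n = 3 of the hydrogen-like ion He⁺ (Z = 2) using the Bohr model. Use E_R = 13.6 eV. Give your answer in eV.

For a Coulomb orbit the virial theorem gives K = −E_n.
E_n = −E_R·Z²/n², so K = E_R·Z²/n² = 13.6 × 2²/3² = 6.04 eV

6.04 eV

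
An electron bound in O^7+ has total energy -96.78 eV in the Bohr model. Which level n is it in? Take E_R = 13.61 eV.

E_n = −E_R Z²/n² ⇒ n² = E_R Z²/(−E_n) = 13.61 × 8² / 96.78 ≈ 9.00
n = 3

3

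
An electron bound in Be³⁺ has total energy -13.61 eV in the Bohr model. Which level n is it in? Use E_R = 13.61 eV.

4

E_n = −E_R Z²/n² ⇒ n² = E_R Z²/(−E_n) = 13.61 × 4² / 13.61 ≈ 16.00
n = 4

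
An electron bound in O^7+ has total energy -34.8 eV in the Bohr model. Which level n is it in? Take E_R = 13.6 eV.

E_n = −E_R Z²/n² ⇒ n² = E_R Z²/(−E_n) = 13.6 × 8² / 34.8 ≈ 25.01
n = 5

5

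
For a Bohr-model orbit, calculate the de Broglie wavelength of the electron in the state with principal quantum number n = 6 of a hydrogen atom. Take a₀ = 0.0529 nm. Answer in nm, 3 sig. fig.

The Bohr quantisation condition is nλ = 2πr_n.
r_n = n²a₀/Z = 1.90 nm
λ = 2πr_n/n = 2π·1.90/6 = 1.99 nm

1.99 nm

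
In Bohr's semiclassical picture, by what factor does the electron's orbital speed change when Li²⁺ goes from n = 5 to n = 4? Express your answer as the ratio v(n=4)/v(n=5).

5/4

v ∝ Z^1 · n^-1; with Z fixed, v ∝ n^-1.
v(n=4)/v(n=5) = (4/5)^-1 = 5/4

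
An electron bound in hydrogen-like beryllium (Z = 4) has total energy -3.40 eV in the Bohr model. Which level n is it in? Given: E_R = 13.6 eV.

8

E_n = −E_R Z²/n² ⇒ n² = E_R Z²/(−E_n) = 13.6 × 4² / 3.40 ≈ 64.00
n = 8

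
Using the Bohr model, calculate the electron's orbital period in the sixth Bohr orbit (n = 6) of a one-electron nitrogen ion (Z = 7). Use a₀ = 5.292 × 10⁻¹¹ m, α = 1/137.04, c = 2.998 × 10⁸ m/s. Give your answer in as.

r = n²a₀/Z = 6²·5.292 × 10⁻¹¹/7 = 2.722 × 10⁻¹⁰ m
v = Zαc/n = 7·0.007297·2.998 × 10⁸/6 = 2.552 × 10⁶ m/s
T = 2πr/v = 6.700 × 10⁻¹⁶ s = 670.0 as

670.0 as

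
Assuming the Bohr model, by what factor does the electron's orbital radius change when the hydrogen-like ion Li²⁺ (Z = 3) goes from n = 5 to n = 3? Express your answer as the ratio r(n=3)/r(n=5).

9/25

r ∝ Z^-1 · n^2; with Z fixed, r ∝ n^2.
r(n=3)/r(n=5) = (3/5)^2 = 9/25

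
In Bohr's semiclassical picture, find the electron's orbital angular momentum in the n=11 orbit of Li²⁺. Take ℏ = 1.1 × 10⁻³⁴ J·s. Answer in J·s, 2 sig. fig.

1.2 × 10⁻³³ J·s

L_n = nℏ = 11 × 1.1 × 10⁻³⁴ = 1.2 × 10⁻³³ J·s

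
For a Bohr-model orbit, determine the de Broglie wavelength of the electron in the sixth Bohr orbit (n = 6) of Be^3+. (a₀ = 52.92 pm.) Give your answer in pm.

The Bohr quantisation condition is nλ = 2πr_n.
r_n = n²a₀/Z = 476.3 pm
λ = 2πr_n/n = 2π·476.3/6 = 498.8 pm

498.8 pm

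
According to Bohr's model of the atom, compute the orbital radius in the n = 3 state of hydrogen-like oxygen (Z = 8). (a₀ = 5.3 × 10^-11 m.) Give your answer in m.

r_n = n²a₀/Z = 3² × 5.3 × 10^-11 / 8
    = 9 × 5.3 × 10^-11 / 8 = 6.0 × 10^-11 m

6.0 × 10^-11 m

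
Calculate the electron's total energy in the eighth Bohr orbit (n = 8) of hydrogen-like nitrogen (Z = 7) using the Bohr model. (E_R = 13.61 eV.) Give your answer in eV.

-10.42 eV

E_n = −E_R·Z²/n² = −13.61 × 7²/8² = -10.42 eV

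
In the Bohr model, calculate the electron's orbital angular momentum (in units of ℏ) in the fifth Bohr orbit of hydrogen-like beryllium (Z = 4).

5

L_n = nℏ, so L/ℏ = n = 5.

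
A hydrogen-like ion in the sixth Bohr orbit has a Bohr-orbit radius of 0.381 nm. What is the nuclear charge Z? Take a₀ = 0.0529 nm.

r_n = n²a₀/Z ⇒ Z = n²a₀/r = 6² × 0.0529 / 0.381 ≈ 5.00
Z = 5

5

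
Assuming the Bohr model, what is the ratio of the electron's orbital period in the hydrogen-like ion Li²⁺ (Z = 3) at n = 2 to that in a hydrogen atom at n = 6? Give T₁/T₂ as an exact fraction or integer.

1/243

T ∝ Z^-2 · n^3
T₁/T₂ = (3/1)^-2 · (2/6)^3 = 1/243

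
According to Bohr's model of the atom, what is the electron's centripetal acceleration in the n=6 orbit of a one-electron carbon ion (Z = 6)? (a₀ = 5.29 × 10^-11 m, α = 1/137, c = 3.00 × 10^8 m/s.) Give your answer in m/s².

1.51 × 10^22 m/s²

r = n²a₀/Z = 3.17 × 10^-10 m, v = Zαc/n = 2.19 × 10^6 m/s
a = v²/r = (2.19 × 10^6)² / 3.17 × 10^-10 = 1.51 × 10^22 m/s²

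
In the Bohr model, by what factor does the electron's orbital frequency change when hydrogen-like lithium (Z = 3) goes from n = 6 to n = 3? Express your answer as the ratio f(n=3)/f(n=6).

8

f ∝ Z^2 · n^-3; with Z fixed, f ∝ n^-3.
f(n=3)/f(n=6) = (3/6)^-3 = 8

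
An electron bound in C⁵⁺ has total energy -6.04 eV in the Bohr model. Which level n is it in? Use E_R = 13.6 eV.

E_n = −E_R Z²/n² ⇒ n² = E_R Z²/(−E_n) = 13.6 × 6² / 6.04 ≈ 81.06
n = 9

9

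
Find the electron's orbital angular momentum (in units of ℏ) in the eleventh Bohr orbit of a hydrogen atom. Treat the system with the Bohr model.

L_n = nℏ, so L/ℏ = n = 11.

11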